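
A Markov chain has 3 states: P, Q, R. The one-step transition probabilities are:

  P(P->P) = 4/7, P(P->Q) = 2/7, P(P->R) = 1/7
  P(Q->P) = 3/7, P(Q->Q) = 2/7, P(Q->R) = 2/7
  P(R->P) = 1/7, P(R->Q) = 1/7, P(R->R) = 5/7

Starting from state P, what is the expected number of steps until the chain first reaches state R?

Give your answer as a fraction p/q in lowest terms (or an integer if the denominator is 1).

Let h_i = expected steps to first reach R from state i.
Boundary: h_R = 0.
First-step equations for the other states:
  h_P = 1 + 4/7*h_P + 2/7*h_Q + 1/7*h_R
  h_Q = 1 + 3/7*h_P + 2/7*h_Q + 2/7*h_R

Substituting h_R = 0 and rearranging gives the linear system (I - Q) h = 1:
  [3/7, -2/7] . (h_P, h_Q) = 1
  [-3/7, 5/7] . (h_P, h_Q) = 1

Solving yields:
  h_P = 49/9
  h_Q = 14/3

Starting state is P, so the expected hitting time is h_P = 49/9.

Answer: 49/9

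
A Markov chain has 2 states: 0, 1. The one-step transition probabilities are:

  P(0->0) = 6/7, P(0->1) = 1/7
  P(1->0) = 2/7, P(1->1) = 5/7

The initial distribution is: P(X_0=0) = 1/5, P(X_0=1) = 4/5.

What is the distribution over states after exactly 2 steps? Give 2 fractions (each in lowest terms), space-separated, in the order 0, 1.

Answer: 18/35 17/35

Derivation:
Propagating the distribution step by step (d_{t+1} = d_t * P):
d_0 = (0=1/5, 1=4/5)
  d_1[0] = 1/5*6/7 + 4/5*2/7 = 2/5
  d_1[1] = 1/5*1/7 + 4/5*5/7 = 3/5
d_1 = (0=2/5, 1=3/5)
  d_2[0] = 2/5*6/7 + 3/5*2/7 = 18/35
  d_2[1] = 2/5*1/7 + 3/5*5/7 = 17/35
d_2 = (0=18/35, 1=17/35)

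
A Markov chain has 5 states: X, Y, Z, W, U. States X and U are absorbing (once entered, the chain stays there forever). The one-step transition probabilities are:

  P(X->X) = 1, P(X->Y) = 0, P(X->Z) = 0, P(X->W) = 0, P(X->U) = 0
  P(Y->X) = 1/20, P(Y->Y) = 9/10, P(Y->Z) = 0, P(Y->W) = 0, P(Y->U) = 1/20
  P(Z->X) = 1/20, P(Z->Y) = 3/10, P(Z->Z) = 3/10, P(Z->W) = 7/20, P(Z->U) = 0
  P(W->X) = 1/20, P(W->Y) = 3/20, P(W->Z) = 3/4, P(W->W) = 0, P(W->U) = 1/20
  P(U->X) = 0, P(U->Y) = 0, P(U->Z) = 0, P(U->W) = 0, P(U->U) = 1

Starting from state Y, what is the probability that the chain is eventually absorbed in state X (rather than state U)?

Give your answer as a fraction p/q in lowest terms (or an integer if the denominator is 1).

Let a_i = P(absorbed in X | start in state i).
Boundary conditions: a_X = 1, a_U = 0.
For each transient state i, a_i = sum_j P(i->j) * a_j:
  a_Y = 1/20*a_X + 9/10*a_Y + 0*a_Z + 0*a_W + 1/20*a_U
  a_Z = 1/20*a_X + 3/10*a_Y + 3/10*a_Z + 7/20*a_W + 0*a_U
  a_W = 1/20*a_X + 3/20*a_Y + 3/4*a_Z + 0*a_W + 1/20*a_U

Substituting a_X = 1 and a_U = 0, rearrange to (I - Q) a = r where r[i] = P(i -> X):
  [1/10, 0, 0] . (a_Y, a_Z, a_W) = 1/20
  [-3/10, 7/10, -7/20] . (a_Y, a_Z, a_W) = 1/20
  [-3/20, -3/4, 1] . (a_Y, a_Z, a_W) = 1/20

Solving yields:
  a_Y = 1/2
  a_Z = 39/70
  a_W = 19/35

Starting state is Y, so the absorption probability is a_Y = 1/2.

Answer: 1/2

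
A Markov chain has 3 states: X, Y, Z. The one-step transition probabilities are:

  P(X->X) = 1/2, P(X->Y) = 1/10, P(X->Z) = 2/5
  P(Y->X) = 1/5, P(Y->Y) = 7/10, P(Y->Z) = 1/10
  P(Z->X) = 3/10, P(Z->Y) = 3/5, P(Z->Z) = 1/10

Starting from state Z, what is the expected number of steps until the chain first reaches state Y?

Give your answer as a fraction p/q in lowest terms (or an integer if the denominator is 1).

Let h_i = expected steps to first reach Y from state i.
Boundary: h_Y = 0.
First-step equations for the other states:
  h_X = 1 + 1/2*h_X + 1/10*h_Y + 2/5*h_Z
  h_Z = 1 + 3/10*h_X + 3/5*h_Y + 1/10*h_Z

Substituting h_Y = 0 and rearranging gives the linear system (I - Q) h = 1:
  [1/2, -2/5] . (h_X, h_Z) = 1
  [-3/10, 9/10] . (h_X, h_Z) = 1

Solving yields:
  h_X = 130/33
  h_Z = 80/33

Starting state is Z, so the expected hitting time is h_Z = 80/33.

Answer: 80/33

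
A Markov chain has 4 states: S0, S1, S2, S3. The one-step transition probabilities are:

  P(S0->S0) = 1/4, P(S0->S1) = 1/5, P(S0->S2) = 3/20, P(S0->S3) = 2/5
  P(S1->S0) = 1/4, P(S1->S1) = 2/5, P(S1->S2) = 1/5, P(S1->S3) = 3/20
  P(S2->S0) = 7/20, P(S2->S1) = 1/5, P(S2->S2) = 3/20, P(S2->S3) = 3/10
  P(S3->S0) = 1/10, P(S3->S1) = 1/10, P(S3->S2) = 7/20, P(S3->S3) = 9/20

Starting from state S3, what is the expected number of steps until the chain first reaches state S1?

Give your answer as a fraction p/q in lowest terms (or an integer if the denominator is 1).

Answer: 2140/311

Derivation:
Let h_i = expected steps to first reach S1 from state i.
Boundary: h_S1 = 0.
First-step equations for the other states:
  h_S0 = 1 + 1/4*h_S0 + 1/5*h_S1 + 3/20*h_S2 + 2/5*h_S3
  h_S2 = 1 + 7/20*h_S0 + 1/5*h_S1 + 3/20*h_S2 + 3/10*h_S3
  h_S3 = 1 + 1/10*h_S0 + 1/10*h_S1 + 7/20*h_S2 + 9/20*h_S3

Substituting h_S1 = 0 and rearranging gives the linear system (I - Q) h = 1:
  [3/4, -3/20, -2/5] . (h_S0, h_S2, h_S3) = 1
  [-7/20, 17/20, -3/10] . (h_S0, h_S2, h_S3) = 1
  [-1/10, -7/20, 11/20] . (h_S0, h_S2, h_S3) = 1

Solving yields:
  h_S0 = 1940/311
  h_S2 = 1920/311
  h_S3 = 2140/311

Starting state is S3, so the expected hitting time is h_S3 = 2140/311.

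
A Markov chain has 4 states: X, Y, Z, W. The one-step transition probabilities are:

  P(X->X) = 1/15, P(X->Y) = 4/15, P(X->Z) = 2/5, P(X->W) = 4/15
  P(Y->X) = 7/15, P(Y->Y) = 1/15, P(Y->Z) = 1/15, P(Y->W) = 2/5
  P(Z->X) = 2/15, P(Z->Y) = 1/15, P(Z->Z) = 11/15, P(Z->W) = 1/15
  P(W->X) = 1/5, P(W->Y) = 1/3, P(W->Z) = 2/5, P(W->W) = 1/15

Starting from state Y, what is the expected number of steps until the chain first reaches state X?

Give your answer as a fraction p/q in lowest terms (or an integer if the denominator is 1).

Answer: 25/7

Derivation:
Let h_i = expected steps to first reach X from state i.
Boundary: h_X = 0.
First-step equations for the other states:
  h_Y = 1 + 7/15*h_X + 1/15*h_Y + 1/15*h_Z + 2/5*h_W
  h_Z = 1 + 2/15*h_X + 1/15*h_Y + 11/15*h_Z + 1/15*h_W
  h_W = 1 + 1/5*h_X + 1/3*h_Y + 2/5*h_Z + 1/15*h_W

Substituting h_X = 0 and rearranging gives the linear system (I - Q) h = 1:
  [14/15, -1/15, -2/5] . (h_Y, h_Z, h_W) = 1
  [-1/15, 4/15, -1/15] . (h_Y, h_Z, h_W) = 1
  [-1/3, -2/5, 14/15] . (h_Y, h_Z, h_W) = 1

Solving yields:
  h_Y = 25/7
  h_Z = 41/7
  h_W = 34/7

Starting state is Y, so the expected hitting time is h_Y = 25/7.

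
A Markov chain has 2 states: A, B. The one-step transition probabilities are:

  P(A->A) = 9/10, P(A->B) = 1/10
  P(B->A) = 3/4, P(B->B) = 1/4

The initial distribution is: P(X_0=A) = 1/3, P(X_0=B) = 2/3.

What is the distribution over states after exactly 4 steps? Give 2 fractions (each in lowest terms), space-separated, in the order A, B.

Propagating the distribution step by step (d_{t+1} = d_t * P):
d_0 = (A=1/3, B=2/3)
  d_1[A] = 1/3*9/10 + 2/3*3/4 = 4/5
  d_1[B] = 1/3*1/10 + 2/3*1/4 = 1/5
d_1 = (A=4/5, B=1/5)
  d_2[A] = 4/5*9/10 + 1/5*3/4 = 87/100
  d_2[B] = 4/5*1/10 + 1/5*1/4 = 13/100
d_2 = (A=87/100, B=13/100)
  d_3[A] = 87/100*9/10 + 13/100*3/4 = 1761/2000
  d_3[B] = 87/100*1/10 + 13/100*1/4 = 239/2000
d_3 = (A=1761/2000, B=239/2000)
  d_4[A] = 1761/2000*9/10 + 239/2000*3/4 = 35283/40000
  d_4[B] = 1761/2000*1/10 + 239/2000*1/4 = 4717/40000
d_4 = (A=35283/40000, B=4717/40000)

Answer: 35283/40000 4717/40000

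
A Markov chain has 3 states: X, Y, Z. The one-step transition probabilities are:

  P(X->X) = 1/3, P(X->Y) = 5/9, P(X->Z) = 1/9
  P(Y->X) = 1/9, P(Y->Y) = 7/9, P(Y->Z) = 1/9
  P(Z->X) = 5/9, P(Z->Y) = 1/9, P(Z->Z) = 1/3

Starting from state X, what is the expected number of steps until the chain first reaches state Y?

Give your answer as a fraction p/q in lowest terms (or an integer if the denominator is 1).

Let h_i = expected steps to first reach Y from state i.
Boundary: h_Y = 0.
First-step equations for the other states:
  h_X = 1 + 1/3*h_X + 5/9*h_Y + 1/9*h_Z
  h_Z = 1 + 5/9*h_X + 1/9*h_Y + 1/3*h_Z

Substituting h_Y = 0 and rearranging gives the linear system (I - Q) h = 1:
  [2/3, -1/9] . (h_X, h_Z) = 1
  [-5/9, 2/3] . (h_X, h_Z) = 1

Solving yields:
  h_X = 63/31
  h_Z = 99/31

Starting state is X, so the expected hitting time is h_X = 63/31.

Answer: 63/31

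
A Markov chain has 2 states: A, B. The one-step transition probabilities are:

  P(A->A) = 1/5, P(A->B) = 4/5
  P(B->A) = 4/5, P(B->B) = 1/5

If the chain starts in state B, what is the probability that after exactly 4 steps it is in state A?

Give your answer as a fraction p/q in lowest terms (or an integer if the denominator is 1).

Computing P^4 by repeated multiplication:
P^1 =
  A: [1/5, 4/5]
  B: [4/5, 1/5]
P^2 =
  A: [17/25, 8/25]
  B: [8/25, 17/25]
P^3 =
  A: [49/125, 76/125]
  B: [76/125, 49/125]
P^4 =
  A: [353/625, 272/625]
  B: [272/625, 353/625]

(P^4)[B -> A] = 272/625

Answer: 272/625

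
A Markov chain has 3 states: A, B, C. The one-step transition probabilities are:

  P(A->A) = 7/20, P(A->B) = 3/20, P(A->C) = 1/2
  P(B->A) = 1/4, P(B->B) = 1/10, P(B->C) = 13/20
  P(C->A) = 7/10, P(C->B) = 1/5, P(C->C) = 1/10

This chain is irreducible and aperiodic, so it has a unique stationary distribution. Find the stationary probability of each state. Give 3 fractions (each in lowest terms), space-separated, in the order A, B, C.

Answer: 272/585 94/585 73/195

Derivation:
The stationary distribution satisfies pi = pi * P, i.e.:
  pi_A = 7/20*pi_A + 1/4*pi_B + 7/10*pi_C
  pi_B = 3/20*pi_A + 1/10*pi_B + 1/5*pi_C
  pi_C = 1/2*pi_A + 13/20*pi_B + 1/10*pi_C
with normalization: pi_A + pi_B + pi_C = 1.

Using the first 2 balance equations plus normalization, the linear system A*pi = b is:
  [-13/20, 1/4, 7/10] . pi = 0
  [3/20, -9/10, 1/5] . pi = 0
  [1, 1, 1] . pi = 1

Solving yields:
  pi_A = 272/585
  pi_B = 94/585
  pi_C = 73/195

Verification (pi * P):
  272/585*7/20 + 94/585*1/4 + 73/195*7/10 = 272/585 = pi_A  (ok)
  272/585*3/20 + 94/585*1/10 + 73/195*1/5 = 94/585 = pi_B  (ok)
  272/585*1/2 + 94/585*13/20 + 73/195*1/10 = 73/195 = pi_C  (ok)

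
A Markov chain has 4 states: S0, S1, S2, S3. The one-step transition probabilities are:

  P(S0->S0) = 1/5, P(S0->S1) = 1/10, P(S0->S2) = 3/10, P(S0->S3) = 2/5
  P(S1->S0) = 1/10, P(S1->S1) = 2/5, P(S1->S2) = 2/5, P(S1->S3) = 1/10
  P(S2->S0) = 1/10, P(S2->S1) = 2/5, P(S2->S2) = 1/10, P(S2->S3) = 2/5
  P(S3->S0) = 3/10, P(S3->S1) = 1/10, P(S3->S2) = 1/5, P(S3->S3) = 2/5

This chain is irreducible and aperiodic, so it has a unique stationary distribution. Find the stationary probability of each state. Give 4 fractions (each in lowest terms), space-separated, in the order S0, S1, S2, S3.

The stationary distribution satisfies pi = pi * P, i.e.:
  pi_S0 = 1/5*pi_S0 + 1/10*pi_S1 + 1/10*pi_S2 + 3/10*pi_S3
  pi_S1 = 1/10*pi_S0 + 2/5*pi_S1 + 2/5*pi_S2 + 1/10*pi_S3
  pi_S2 = 3/10*pi_S0 + 2/5*pi_S1 + 1/10*pi_S2 + 1/5*pi_S3
  pi_S3 = 2/5*pi_S0 + 1/10*pi_S1 + 2/5*pi_S2 + 2/5*pi_S3
with normalization: pi_S0 + pi_S1 + pi_S2 + pi_S3 = 1.

Using the first 3 balance equations plus normalization, the linear system A*pi = b is:
  [-4/5, 1/10, 1/10, 3/10] . pi = 0
  [1/10, -3/5, 2/5, 1/10] . pi = 0
  [3/10, 2/5, -9/10, 1/5] . pi = 0
  [1, 1, 1, 1] . pi = 1

Solving yields:
  pi_S0 = 49/267
  pi_S1 = 22/89
  pi_S2 = 65/267
  pi_S3 = 29/89

Verification (pi * P):
  49/267*1/5 + 22/89*1/10 + 65/267*1/10 + 29/89*3/10 = 49/267 = pi_S0  (ok)
  49/267*1/10 + 22/89*2/5 + 65/267*2/5 + 29/89*1/10 = 22/89 = pi_S1  (ok)
  49/267*3/10 + 22/89*2/5 + 65/267*1/10 + 29/89*1/5 = 65/267 = pi_S2  (ok)
  49/267*2/5 + 22/89*1/10 + 65/267*2/5 + 29/89*2/5 = 29/89 = pi_S3  (ok)

Answer: 49/267 22/89 65/267 29/89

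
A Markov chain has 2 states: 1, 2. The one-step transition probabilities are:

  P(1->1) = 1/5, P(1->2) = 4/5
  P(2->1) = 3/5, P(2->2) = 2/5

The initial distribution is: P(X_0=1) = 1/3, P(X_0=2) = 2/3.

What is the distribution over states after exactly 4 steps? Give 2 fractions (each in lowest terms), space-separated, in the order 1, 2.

Answer: 799/1875 1076/1875

Derivation:
Propagating the distribution step by step (d_{t+1} = d_t * P):
d_0 = (1=1/3, 2=2/3)
  d_1[1] = 1/3*1/5 + 2/3*3/5 = 7/15
  d_1[2] = 1/3*4/5 + 2/3*2/5 = 8/15
d_1 = (1=7/15, 2=8/15)
  d_2[1] = 7/15*1/5 + 8/15*3/5 = 31/75
  d_2[2] = 7/15*4/5 + 8/15*2/5 = 44/75
d_2 = (1=31/75, 2=44/75)
  d_3[1] = 31/75*1/5 + 44/75*3/5 = 163/375
  d_3[2] = 31/75*4/5 + 44/75*2/5 = 212/375
d_3 = (1=163/375, 2=212/375)
  d_4[1] = 163/375*1/5 + 212/375*3/5 = 799/1875
  d_4[2] = 163/375*4/5 + 212/375*2/5 = 1076/1875
d_4 = (1=799/1875, 2=1076/1875)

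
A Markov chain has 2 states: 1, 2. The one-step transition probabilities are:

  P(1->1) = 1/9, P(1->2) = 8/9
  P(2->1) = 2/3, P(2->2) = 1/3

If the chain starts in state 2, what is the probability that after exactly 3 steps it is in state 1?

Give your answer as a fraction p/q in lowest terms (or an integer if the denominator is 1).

Answer: 122/243

Derivation:
Computing P^3 by repeated multiplication:
P^1 =
  1: [1/9, 8/9]
  2: [2/3, 1/3]
P^2 =
  1: [49/81, 32/81]
  2: [8/27, 19/27]
P^3 =
  1: [241/729, 488/729]
  2: [122/243, 121/243]

(P^3)[2 -> 1] = 122/243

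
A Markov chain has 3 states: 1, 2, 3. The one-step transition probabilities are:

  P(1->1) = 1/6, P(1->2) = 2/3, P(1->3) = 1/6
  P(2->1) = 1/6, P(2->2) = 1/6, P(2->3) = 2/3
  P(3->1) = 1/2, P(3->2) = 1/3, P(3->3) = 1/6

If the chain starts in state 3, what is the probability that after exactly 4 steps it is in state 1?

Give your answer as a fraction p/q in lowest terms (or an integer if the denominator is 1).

Answer: 8/27

Derivation:
Computing P^4 by repeated multiplication:
P^1 =
  1: [1/6, 2/3, 1/6]
  2: [1/6, 1/6, 2/3]
  3: [1/2, 1/3, 1/6]
P^2 =
  1: [2/9, 5/18, 1/2]
  2: [7/18, 13/36, 1/4]
  3: [2/9, 4/9, 1/3]
P^3 =
  1: [1/3, 13/36, 11/36]
  2: [1/4, 29/72, 25/72]
  3: [5/18, 1/3, 7/18]
P^4 =
  1: [29/108, 83/216, 25/72]
  2: [61/216, 151/432, 53/144]
  3: [8/27, 10/27, 1/3]

(P^4)[3 -> 1] = 8/27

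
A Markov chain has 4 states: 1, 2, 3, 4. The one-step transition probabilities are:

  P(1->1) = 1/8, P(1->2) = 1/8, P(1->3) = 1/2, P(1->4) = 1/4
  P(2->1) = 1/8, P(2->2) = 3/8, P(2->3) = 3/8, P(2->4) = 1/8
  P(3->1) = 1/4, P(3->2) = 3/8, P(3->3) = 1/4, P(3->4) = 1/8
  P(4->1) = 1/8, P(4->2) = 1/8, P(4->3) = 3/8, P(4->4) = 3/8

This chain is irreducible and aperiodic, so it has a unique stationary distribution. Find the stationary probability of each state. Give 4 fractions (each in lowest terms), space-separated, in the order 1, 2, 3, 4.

Answer: 12/71 121/426 25/71 83/426

Derivation:
The stationary distribution satisfies pi = pi * P, i.e.:
  pi_1 = 1/8*pi_1 + 1/8*pi_2 + 1/4*pi_3 + 1/8*pi_4
  pi_2 = 1/8*pi_1 + 3/8*pi_2 + 3/8*pi_3 + 1/8*pi_4
  pi_3 = 1/2*pi_1 + 3/8*pi_2 + 1/4*pi_3 + 3/8*pi_4
  pi_4 = 1/4*pi_1 + 1/8*pi_2 + 1/8*pi_3 + 3/8*pi_4
with normalization: pi_1 + pi_2 + pi_3 + pi_4 = 1.

Using the first 3 balance equations plus normalization, the linear system A*pi = b is:
  [-7/8, 1/8, 1/4, 1/8] . pi = 0
  [1/8, -5/8, 3/8, 1/8] . pi = 0
  [1/2, 3/8, -3/4, 3/8] . pi = 0
  [1, 1, 1, 1] . pi = 1

Solving yields:
  pi_1 = 12/71
  pi_2 = 121/426
  pi_3 = 25/71
  pi_4 = 83/426

Verification (pi * P):
  12/71*1/8 + 121/426*1/8 + 25/71*1/4 + 83/426*1/8 = 12/71 = pi_1  (ok)
  12/71*1/8 + 121/426*3/8 + 25/71*3/8 + 83/426*1/8 = 121/426 = pi_2  (ok)
  12/71*1/2 + 121/426*3/8 + 25/71*1/4 + 83/426*3/8 = 25/71 = pi_3  (ok)
  12/71*1/4 + 121/426*1/8 + 25/71*1/8 + 83/426*3/8 = 83/426 = pi_4  (ok)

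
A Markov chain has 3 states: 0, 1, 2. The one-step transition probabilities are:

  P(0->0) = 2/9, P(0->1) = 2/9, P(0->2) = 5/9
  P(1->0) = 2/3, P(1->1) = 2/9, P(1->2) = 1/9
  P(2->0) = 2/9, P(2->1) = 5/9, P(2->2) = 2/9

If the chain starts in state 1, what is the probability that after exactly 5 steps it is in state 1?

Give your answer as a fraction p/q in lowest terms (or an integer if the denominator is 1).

Answer: 2102/6561

Derivation:
Computing P^5 by repeated multiplication:
P^1 =
  0: [2/9, 2/9, 5/9]
  1: [2/3, 2/9, 1/9]
  2: [2/9, 5/9, 2/9]
P^2 =
  0: [26/81, 11/27, 22/81]
  1: [26/81, 7/27, 34/81]
  2: [38/81, 8/27, 19/81]
P^3 =
  0: [98/243, 76/243, 23/81]
  1: [82/243, 88/243, 73/243]
  2: [86/243, 73/243, 28/81]
P^4 =
  0: [790/2187, 77/243, 704/2187]
  1: [838/2187, 235/729, 644/2187]
  2: [778/2187, 82/243, 671/2187]
P^5 =
  0: [794/2187, 2162/6561, 2017/6561]
  1: [2398/6561, 2102/6561, 229/729]
  2: [814/2187, 2129/6561, 1990/6561]

(P^5)[1 -> 1] = 2102/6561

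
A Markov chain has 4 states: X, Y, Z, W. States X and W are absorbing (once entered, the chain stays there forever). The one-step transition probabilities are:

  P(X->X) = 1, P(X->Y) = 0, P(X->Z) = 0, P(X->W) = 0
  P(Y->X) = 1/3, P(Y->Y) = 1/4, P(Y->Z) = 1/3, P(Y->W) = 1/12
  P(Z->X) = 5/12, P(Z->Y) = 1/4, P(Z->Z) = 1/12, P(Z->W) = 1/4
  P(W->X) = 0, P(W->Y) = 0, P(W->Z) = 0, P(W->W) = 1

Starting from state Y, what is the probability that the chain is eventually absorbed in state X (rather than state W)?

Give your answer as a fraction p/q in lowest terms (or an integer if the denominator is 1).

Let a_i = P(absorbed in X | start in state i).
Boundary conditions: a_X = 1, a_W = 0.
For each transient state i, a_i = sum_j P(i->j) * a_j:
  a_Y = 1/3*a_X + 1/4*a_Y + 1/3*a_Z + 1/12*a_W
  a_Z = 5/12*a_X + 1/4*a_Y + 1/12*a_Z + 1/4*a_W

Substituting a_X = 1 and a_W = 0, rearrange to (I - Q) a = r where r[i] = P(i -> X):
  [3/4, -1/3] . (a_Y, a_Z) = 1/3
  [-1/4, 11/12] . (a_Y, a_Z) = 5/12

Solving yields:
  a_Y = 64/87
  a_Z = 19/29

Starting state is Y, so the absorption probability is a_Y = 64/87.

Answer: 64/87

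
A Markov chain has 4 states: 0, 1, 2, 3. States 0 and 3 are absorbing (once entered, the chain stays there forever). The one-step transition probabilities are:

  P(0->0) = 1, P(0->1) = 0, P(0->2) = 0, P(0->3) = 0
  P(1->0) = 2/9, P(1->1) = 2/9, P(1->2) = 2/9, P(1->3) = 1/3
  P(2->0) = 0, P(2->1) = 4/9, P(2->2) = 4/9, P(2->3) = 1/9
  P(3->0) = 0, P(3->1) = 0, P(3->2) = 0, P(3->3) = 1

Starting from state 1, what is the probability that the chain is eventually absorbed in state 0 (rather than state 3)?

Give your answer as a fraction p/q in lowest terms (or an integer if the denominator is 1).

Let a_i = P(absorbed in 0 | start in state i).
Boundary conditions: a_0 = 1, a_3 = 0.
For each transient state i, a_i = sum_j P(i->j) * a_j:
  a_1 = 2/9*a_0 + 2/9*a_1 + 2/9*a_2 + 1/3*a_3
  a_2 = 0*a_0 + 4/9*a_1 + 4/9*a_2 + 1/9*a_3

Substituting a_0 = 1 and a_3 = 0, rearrange to (I - Q) a = r where r[i] = P(i -> 0):
  [7/9, -2/9] . (a_1, a_2) = 2/9
  [-4/9, 5/9] . (a_1, a_2) = 0

Solving yields:
  a_1 = 10/27
  a_2 = 8/27

Starting state is 1, so the absorption probability is a_1 = 10/27.

Answer: 10/27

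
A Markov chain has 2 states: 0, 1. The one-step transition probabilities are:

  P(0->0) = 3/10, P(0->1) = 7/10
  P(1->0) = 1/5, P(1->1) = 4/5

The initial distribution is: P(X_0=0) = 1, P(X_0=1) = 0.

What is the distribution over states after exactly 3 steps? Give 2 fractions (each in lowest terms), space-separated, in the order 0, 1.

Answer: 223/1000 777/1000

Derivation:
Propagating the distribution step by step (d_{t+1} = d_t * P):
d_0 = (0=1, 1=0)
  d_1[0] = 1*3/10 + 0*1/5 = 3/10
  d_1[1] = 1*7/10 + 0*4/5 = 7/10
d_1 = (0=3/10, 1=7/10)
  d_2[0] = 3/10*3/10 + 7/10*1/5 = 23/100
  d_2[1] = 3/10*7/10 + 7/10*4/5 = 77/100
d_2 = (0=23/100, 1=77/100)
  d_3[0] = 23/100*3/10 + 77/100*1/5 = 223/1000
  d_3[1] = 23/100*7/10 + 77/100*4/5 = 777/1000
d_3 = (0=223/1000, 1=777/1000)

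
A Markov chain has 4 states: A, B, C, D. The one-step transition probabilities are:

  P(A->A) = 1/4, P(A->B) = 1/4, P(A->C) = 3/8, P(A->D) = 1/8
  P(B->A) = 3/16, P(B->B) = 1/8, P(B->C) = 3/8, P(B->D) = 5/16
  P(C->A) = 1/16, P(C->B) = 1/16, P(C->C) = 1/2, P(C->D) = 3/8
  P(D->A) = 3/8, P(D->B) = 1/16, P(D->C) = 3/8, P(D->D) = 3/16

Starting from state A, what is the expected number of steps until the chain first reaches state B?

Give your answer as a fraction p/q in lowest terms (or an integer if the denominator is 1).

Answer: 560/69

Derivation:
Let h_i = expected steps to first reach B from state i.
Boundary: h_B = 0.
First-step equations for the other states:
  h_A = 1 + 1/4*h_A + 1/4*h_B + 3/8*h_C + 1/8*h_D
  h_C = 1 + 1/16*h_A + 1/16*h_B + 1/2*h_C + 3/8*h_D
  h_D = 1 + 3/8*h_A + 1/16*h_B + 3/8*h_C + 3/16*h_D

Substituting h_B = 0 and rearranging gives the linear system (I - Q) h = 1:
  [3/4, -3/8, -1/8] . (h_A, h_C, h_D) = 1
  [-1/16, 1/2, -3/8] . (h_A, h_C, h_D) = 1
  [-3/8, -3/8, 13/16] . (h_A, h_C, h_D) = 1

Solving yields:
  h_A = 560/69
  h_C = 712/69
  h_D = 224/23

Starting state is A, so the expected hitting time is h_A = 560/69.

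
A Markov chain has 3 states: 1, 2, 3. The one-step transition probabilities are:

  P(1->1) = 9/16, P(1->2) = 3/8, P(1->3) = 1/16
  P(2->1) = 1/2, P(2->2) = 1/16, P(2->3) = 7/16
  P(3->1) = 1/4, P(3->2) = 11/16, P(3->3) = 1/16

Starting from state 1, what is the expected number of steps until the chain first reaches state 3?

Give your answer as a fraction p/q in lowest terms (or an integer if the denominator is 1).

Let h_i = expected steps to first reach 3 from state i.
Boundary: h_3 = 0.
First-step equations for the other states:
  h_1 = 1 + 9/16*h_1 + 3/8*h_2 + 1/16*h_3
  h_2 = 1 + 1/2*h_1 + 1/16*h_2 + 7/16*h_3

Substituting h_3 = 0 and rearranging gives the linear system (I - Q) h = 1:
  [7/16, -3/8] . (h_1, h_2) = 1
  [-1/2, 15/16] . (h_1, h_2) = 1

Solving yields:
  h_1 = 112/19
  h_2 = 80/19

Starting state is 1, so the expected hitting time is h_1 = 112/19.

Answer: 112/19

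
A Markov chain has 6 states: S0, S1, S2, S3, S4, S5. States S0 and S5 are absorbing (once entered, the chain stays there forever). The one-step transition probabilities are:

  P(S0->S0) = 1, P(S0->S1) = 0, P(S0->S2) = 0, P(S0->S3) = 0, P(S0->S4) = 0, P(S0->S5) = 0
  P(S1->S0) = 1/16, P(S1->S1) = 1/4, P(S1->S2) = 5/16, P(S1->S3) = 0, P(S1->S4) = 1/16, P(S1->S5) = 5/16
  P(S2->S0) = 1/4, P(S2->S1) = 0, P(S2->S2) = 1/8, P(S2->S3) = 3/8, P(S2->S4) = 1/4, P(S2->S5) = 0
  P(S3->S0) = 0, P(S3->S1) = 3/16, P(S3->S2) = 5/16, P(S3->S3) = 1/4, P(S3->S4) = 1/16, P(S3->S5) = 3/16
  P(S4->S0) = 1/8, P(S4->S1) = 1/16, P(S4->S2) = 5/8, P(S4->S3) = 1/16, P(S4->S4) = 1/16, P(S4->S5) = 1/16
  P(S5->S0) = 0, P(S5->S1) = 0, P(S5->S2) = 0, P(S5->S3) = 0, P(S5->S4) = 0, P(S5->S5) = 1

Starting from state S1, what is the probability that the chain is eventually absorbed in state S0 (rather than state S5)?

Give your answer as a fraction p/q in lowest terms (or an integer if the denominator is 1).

Let a_i = P(absorbed in S0 | start in state i).
Boundary conditions: a_S0 = 1, a_S5 = 0.
For each transient state i, a_i = sum_j P(i->j) * a_j:
  a_S1 = 1/16*a_S0 + 1/4*a_S1 + 5/16*a_S2 + 0*a_S3 + 1/16*a_S4 + 5/16*a_S5
  a_S2 = 1/4*a_S0 + 0*a_S1 + 1/8*a_S2 + 3/8*a_S3 + 1/4*a_S4 + 0*a_S5
  a_S3 = 0*a_S0 + 3/16*a_S1 + 5/16*a_S2 + 1/4*a_S3 + 1/16*a_S4 + 3/16*a_S5
  a_S4 = 1/8*a_S0 + 1/16*a_S1 + 5/8*a_S2 + 1/16*a_S3 + 1/16*a_S4 + 1/16*a_S5

Substituting a_S0 = 1 and a_S5 = 0, rearrange to (I - Q) a = r where r[i] = P(i -> S0):
  [3/4, -5/16, 0, -1/16] . (a_S1, a_S2, a_S3, a_S4) = 1/16
  [0, 7/8, -3/8, -1/4] . (a_S1, a_S2, a_S3, a_S4) = 1/4
  [-3/16, -5/16, 3/4, -1/16] . (a_S1, a_S2, a_S3, a_S4) = 0
  [-1/16, -5/8, -1/16, 15/16] . (a_S1, a_S2, a_S3, a_S4) = 1/8

Solving yields:
  a_S1 = 47/117
  a_S2 = 25/39
  a_S3 = 49/117
  a_S4 = 8/13

Starting state is S1, so the absorption probability is a_S1 = 47/117.

Answer: 47/117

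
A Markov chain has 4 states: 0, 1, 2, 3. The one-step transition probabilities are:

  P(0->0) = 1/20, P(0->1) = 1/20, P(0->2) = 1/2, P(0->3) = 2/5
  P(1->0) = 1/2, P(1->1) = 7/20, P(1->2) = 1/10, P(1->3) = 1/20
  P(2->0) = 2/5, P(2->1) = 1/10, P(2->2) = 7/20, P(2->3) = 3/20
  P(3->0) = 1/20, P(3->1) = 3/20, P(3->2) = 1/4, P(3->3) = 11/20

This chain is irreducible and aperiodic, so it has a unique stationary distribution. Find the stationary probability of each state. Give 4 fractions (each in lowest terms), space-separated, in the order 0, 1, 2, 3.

Answer: 1223/5467 764/5467 1731/5467 159/497

Derivation:
The stationary distribution satisfies pi = pi * P, i.e.:
  pi_0 = 1/20*pi_0 + 1/2*pi_1 + 2/5*pi_2 + 1/20*pi_3
  pi_1 = 1/20*pi_0 + 7/20*pi_1 + 1/10*pi_2 + 3/20*pi_3
  pi_2 = 1/2*pi_0 + 1/10*pi_1 + 7/20*pi_2 + 1/4*pi_3
  pi_3 = 2/5*pi_0 + 1/20*pi_1 + 3/20*pi_2 + 11/20*pi_3
with normalization: pi_0 + pi_1 + pi_2 + pi_3 = 1.

Using the first 3 balance equations plus normalization, the linear system A*pi = b is:
  [-19/20, 1/2, 2/5, 1/20] . pi = 0
  [1/20, -13/20, 1/10, 3/20] . pi = 0
  [1/2, 1/10, -13/20, 1/4] . pi = 0
  [1, 1, 1, 1] . pi = 1

Solving yields:
  pi_0 = 1223/5467
  pi_1 = 764/5467
  pi_2 = 1731/5467
  pi_3 = 159/497

Verification (pi * P):
  1223/5467*1/20 + 764/5467*1/2 + 1731/5467*2/5 + 159/497*1/20 = 1223/5467 = pi_0  (ok)
  1223/5467*1/20 + 764/5467*7/20 + 1731/5467*1/10 + 159/497*3/20 = 764/5467 = pi_1  (ok)
  1223/5467*1/2 + 764/5467*1/10 + 1731/5467*7/20 + 159/497*1/4 = 1731/5467 = pi_2  (ok)
  1223/5467*2/5 + 764/5467*1/20 + 1731/5467*3/20 + 159/497*11/20 = 159/497 = pi_3  (ok)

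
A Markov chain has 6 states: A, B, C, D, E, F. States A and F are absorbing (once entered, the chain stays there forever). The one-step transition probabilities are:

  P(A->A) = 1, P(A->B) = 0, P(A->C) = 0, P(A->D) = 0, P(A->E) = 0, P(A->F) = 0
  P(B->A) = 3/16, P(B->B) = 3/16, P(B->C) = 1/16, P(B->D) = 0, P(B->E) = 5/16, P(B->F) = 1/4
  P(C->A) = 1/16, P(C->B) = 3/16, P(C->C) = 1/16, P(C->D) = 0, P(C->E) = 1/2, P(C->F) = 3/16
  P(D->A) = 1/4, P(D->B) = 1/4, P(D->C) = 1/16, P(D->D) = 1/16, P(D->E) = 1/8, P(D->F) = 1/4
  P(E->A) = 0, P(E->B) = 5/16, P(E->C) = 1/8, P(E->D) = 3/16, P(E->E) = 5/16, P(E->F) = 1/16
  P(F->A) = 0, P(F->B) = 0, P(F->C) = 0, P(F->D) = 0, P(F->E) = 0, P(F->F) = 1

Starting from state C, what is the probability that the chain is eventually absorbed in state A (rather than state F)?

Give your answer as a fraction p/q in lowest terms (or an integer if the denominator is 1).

Answer: 129/380

Derivation:
Let a_i = P(absorbed in A | start in state i).
Boundary conditions: a_A = 1, a_F = 0.
For each transient state i, a_i = sum_j P(i->j) * a_j:
  a_B = 3/16*a_A + 3/16*a_B + 1/16*a_C + 0*a_D + 5/16*a_E + 1/4*a_F
  a_C = 1/16*a_A + 3/16*a_B + 1/16*a_C + 0*a_D + 1/2*a_E + 3/16*a_F
  a_D = 1/4*a_A + 1/4*a_B + 1/16*a_C + 1/16*a_D + 1/8*a_E + 1/4*a_F
  a_E = 0*a_A + 5/16*a_B + 1/8*a_C + 3/16*a_D + 5/16*a_E + 1/16*a_F

Substituting a_A = 1 and a_F = 0, rearrange to (I - Q) a = r where r[i] = P(i -> A):
  [13/16, -1/16, 0, -5/16] . (a_B, a_C, a_D, a_E) = 3/16
  [-3/16, 15/16, 0, -1/2] . (a_B, a_C, a_D, a_E) = 1/16
  [-1/4, -1/16, 15/16, -1/8] . (a_B, a_C, a_D, a_E) = 1/4
  [-5/16, -1/8, -3/16, 11/16] . (a_B, a_C, a_D, a_E) = 0

Solving yields:
  a_B = 2561/6460
  a_C = 129/380
  a_D = 8593/19380
  a_E = 586/1615

Starting state is C, so the absorption probability is a_C = 129/380.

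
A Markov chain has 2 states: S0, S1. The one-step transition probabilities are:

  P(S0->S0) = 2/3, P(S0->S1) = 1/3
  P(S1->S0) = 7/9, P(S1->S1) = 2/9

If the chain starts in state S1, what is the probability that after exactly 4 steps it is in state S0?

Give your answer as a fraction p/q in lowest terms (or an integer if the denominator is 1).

Computing P^4 by repeated multiplication:
P^1 =
  S0: [2/3, 1/3]
  S1: [7/9, 2/9]
P^2 =
  S0: [19/27, 8/27]
  S1: [56/81, 25/81]
P^3 =
  S0: [170/243, 73/243]
  S1: [511/729, 218/729]
P^4 =
  S0: [1531/2187, 656/2187]
  S1: [4592/6561, 1969/6561]

(P^4)[S1 -> S0] = 4592/6561

Answer: 4592/6561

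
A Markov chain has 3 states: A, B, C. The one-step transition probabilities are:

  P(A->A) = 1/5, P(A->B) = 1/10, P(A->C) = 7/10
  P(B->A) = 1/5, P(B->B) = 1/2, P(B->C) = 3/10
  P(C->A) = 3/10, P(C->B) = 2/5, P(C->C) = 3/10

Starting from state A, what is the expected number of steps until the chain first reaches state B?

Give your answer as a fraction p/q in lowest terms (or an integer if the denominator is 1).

Let h_i = expected steps to first reach B from state i.
Boundary: h_B = 0.
First-step equations for the other states:
  h_A = 1 + 1/5*h_A + 1/10*h_B + 7/10*h_C
  h_C = 1 + 3/10*h_A + 2/5*h_B + 3/10*h_C

Substituting h_B = 0 and rearranging gives the linear system (I - Q) h = 1:
  [4/5, -7/10] . (h_A, h_C) = 1
  [-3/10, 7/10] . (h_A, h_C) = 1

Solving yields:
  h_A = 4
  h_C = 22/7

Starting state is A, so the expected hitting time is h_A = 4.

Answer: 4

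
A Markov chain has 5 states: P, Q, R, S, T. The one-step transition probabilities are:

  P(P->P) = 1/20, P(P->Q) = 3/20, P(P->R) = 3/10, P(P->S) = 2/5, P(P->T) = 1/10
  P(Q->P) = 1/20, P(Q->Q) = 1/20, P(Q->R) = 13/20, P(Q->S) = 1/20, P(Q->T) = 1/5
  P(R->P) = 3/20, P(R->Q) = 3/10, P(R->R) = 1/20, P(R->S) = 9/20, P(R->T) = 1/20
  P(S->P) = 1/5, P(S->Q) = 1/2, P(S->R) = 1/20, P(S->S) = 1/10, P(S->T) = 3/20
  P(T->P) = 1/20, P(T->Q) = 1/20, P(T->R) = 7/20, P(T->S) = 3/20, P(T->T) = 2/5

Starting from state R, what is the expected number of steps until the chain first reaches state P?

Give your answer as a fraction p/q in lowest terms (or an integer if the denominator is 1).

Let h_i = expected steps to first reach P from state i.
Boundary: h_P = 0.
First-step equations for the other states:
  h_Q = 1 + 1/20*h_P + 1/20*h_Q + 13/20*h_R + 1/20*h_S + 1/5*h_T
  h_R = 1 + 3/20*h_P + 3/10*h_Q + 1/20*h_R + 9/20*h_S + 1/20*h_T
  h_S = 1 + 1/5*h_P + 1/2*h_Q + 1/20*h_R + 1/10*h_S + 3/20*h_T
  h_T = 1 + 1/20*h_P + 1/20*h_Q + 7/20*h_R + 3/20*h_S + 2/5*h_T

Substituting h_P = 0 and rearranging gives the linear system (I - Q) h = 1:
  [19/20, -13/20, -1/20, -1/5] . (h_Q, h_R, h_S, h_T) = 1
  [-3/10, 19/20, -9/20, -1/20] . (h_Q, h_R, h_S, h_T) = 1
  [-1/2, -1/20, 9/10, -3/20] . (h_Q, h_R, h_S, h_T) = 1
  [-1/20, -7/20, -3/20, 3/5] . (h_Q, h_R, h_S, h_T) = 1

Solving yields:
  h_Q = 36220/3963
  h_R = 32960/3963
  h_S = 10840/1321
  h_T = 36980/3963

Starting state is R, so the expected hitting time is h_R = 32960/3963.

Answer: 32960/3963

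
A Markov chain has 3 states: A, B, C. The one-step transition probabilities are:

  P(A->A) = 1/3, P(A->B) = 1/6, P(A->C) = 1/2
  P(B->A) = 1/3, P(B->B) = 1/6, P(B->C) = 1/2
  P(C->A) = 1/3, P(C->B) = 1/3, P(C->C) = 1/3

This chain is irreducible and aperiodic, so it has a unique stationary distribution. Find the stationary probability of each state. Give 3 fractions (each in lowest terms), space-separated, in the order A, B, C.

Answer: 1/3 5/21 3/7

Derivation:
The stationary distribution satisfies pi = pi * P, i.e.:
  pi_A = 1/3*pi_A + 1/3*pi_B + 1/3*pi_C
  pi_B = 1/6*pi_A + 1/6*pi_B + 1/3*pi_C
  pi_C = 1/2*pi_A + 1/2*pi_B + 1/3*pi_C
with normalization: pi_A + pi_B + pi_C = 1.

Using the first 2 balance equations plus normalization, the linear system A*pi = b is:
  [-2/3, 1/3, 1/3] . pi = 0
  [1/6, -5/6, 1/3] . pi = 0
  [1, 1, 1] . pi = 1

Solving yields:
  pi_A = 1/3
  pi_B = 5/21
  pi_C = 3/7

Verification (pi * P):
  1/3*1/3 + 5/21*1/3 + 3/7*1/3 = 1/3 = pi_A  (ok)
  1/3*1/6 + 5/21*1/6 + 3/7*1/3 = 5/21 = pi_B  (ok)
  1/3*1/2 + 5/21*1/2 + 3/7*1/3 = 3/7 = pi_C  (ok)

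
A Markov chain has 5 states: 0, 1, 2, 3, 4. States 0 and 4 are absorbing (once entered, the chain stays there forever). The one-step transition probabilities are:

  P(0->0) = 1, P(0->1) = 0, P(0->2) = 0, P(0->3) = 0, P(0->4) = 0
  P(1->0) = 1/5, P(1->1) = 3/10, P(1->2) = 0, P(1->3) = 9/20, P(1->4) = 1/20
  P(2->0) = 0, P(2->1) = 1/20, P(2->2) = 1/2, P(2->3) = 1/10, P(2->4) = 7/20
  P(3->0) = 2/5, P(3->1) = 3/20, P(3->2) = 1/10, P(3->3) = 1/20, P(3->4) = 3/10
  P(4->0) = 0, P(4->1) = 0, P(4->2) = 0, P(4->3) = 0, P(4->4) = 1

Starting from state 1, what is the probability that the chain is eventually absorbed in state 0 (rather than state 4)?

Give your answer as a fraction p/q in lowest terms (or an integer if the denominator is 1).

Answer: 122/193

Derivation:
Let a_i = P(absorbed in 0 | start in state i).
Boundary conditions: a_0 = 1, a_4 = 0.
For each transient state i, a_i = sum_j P(i->j) * a_j:
  a_1 = 1/5*a_0 + 3/10*a_1 + 0*a_2 + 9/20*a_3 + 1/20*a_4
  a_2 = 0*a_0 + 1/20*a_1 + 1/2*a_2 + 1/10*a_3 + 7/20*a_4
  a_3 = 2/5*a_0 + 3/20*a_1 + 1/10*a_2 + 1/20*a_3 + 3/10*a_4

Substituting a_0 = 1 and a_4 = 0, rearrange to (I - Q) a = r where r[i] = P(i -> 0):
  [7/10, 0, -9/20] . (a_1, a_2, a_3) = 1/5
  [-1/20, 1/2, -1/10] . (a_1, a_2, a_3) = 0
  [-3/20, -1/10, 19/20] . (a_1, a_2, a_3) = 2/5

Solving yields:
  a_1 = 122/193
  a_2 = 33/193
  a_3 = 104/193

Starting state is 1, so the absorption probability is a_1 = 122/193.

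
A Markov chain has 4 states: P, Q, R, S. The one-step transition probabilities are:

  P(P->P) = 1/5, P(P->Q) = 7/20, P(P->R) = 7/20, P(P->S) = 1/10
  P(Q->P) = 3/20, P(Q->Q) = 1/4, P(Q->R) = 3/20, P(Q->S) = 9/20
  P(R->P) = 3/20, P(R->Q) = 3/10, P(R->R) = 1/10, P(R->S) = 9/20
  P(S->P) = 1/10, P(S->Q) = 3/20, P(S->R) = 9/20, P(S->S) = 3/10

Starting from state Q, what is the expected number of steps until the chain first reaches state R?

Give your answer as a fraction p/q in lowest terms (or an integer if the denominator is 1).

Let h_i = expected steps to first reach R from state i.
Boundary: h_R = 0.
First-step equations for the other states:
  h_P = 1 + 1/5*h_P + 7/20*h_Q + 7/20*h_R + 1/10*h_S
  h_Q = 1 + 3/20*h_P + 1/4*h_Q + 3/20*h_R + 9/20*h_S
  h_S = 1 + 1/10*h_P + 3/20*h_Q + 9/20*h_R + 3/10*h_S

Substituting h_R = 0 and rearranging gives the linear system (I - Q) h = 1:
  [4/5, -7/20, -1/10] . (h_P, h_Q, h_S) = 1
  [-3/20, 3/4, -9/20] . (h_P, h_Q, h_S) = 1
  [-1/10, -3/20, 7/10] . (h_P, h_Q, h_S) = 1

Solving yields:
  h_P = 760/243
  h_Q = 860/243
  h_S = 640/243

Starting state is Q, so the expected hitting time is h_Q = 860/243.

Answer: 860/243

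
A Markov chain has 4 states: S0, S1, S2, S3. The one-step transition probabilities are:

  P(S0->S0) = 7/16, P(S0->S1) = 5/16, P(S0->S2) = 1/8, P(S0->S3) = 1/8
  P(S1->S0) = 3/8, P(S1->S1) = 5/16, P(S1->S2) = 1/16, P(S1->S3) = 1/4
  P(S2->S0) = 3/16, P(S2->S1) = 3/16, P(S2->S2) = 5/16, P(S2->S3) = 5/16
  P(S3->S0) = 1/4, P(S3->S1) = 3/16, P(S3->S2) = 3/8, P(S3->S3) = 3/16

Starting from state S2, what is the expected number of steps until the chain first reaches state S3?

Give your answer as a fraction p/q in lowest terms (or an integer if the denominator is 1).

Let h_i = expected steps to first reach S3 from state i.
Boundary: h_S3 = 0.
First-step equations for the other states:
  h_S0 = 1 + 7/16*h_S0 + 5/16*h_S1 + 1/8*h_S2 + 1/8*h_S3
  h_S1 = 1 + 3/8*h_S0 + 5/16*h_S1 + 1/16*h_S2 + 1/4*h_S3
  h_S2 = 1 + 3/16*h_S0 + 3/16*h_S1 + 5/16*h_S2 + 5/16*h_S3

Substituting h_S3 = 0 and rearranging gives the linear system (I - Q) h = 1:
  [9/16, -5/16, -1/8] . (h_S0, h_S1, h_S2) = 1
  [-3/8, 11/16, -1/16] . (h_S0, h_S1, h_S2) = 1
  [-3/16, -3/16, 11/16] . (h_S0, h_S1, h_S2) = 1

Solving yields:
  h_S0 = 3296/615
  h_S1 = 976/205
  h_S2 = 864/205

Starting state is S2, so the expected hitting time is h_S2 = 864/205.

Answer: 864/205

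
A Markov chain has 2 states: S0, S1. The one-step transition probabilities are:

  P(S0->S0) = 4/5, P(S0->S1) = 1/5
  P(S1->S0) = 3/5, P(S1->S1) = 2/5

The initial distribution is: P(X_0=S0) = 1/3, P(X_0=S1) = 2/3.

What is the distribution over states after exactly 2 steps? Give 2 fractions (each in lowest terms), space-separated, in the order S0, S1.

Answer: 11/15 4/15

Derivation:
Propagating the distribution step by step (d_{t+1} = d_t * P):
d_0 = (S0=1/3, S1=2/3)
  d_1[S0] = 1/3*4/5 + 2/3*3/5 = 2/3
  d_1[S1] = 1/3*1/5 + 2/3*2/5 = 1/3
d_1 = (S0=2/3, S1=1/3)
  d_2[S0] = 2/3*4/5 + 1/3*3/5 = 11/15
  d_2[S1] = 2/3*1/5 + 1/3*2/5 = 4/15
d_2 = (S0=11/15, S1=4/15)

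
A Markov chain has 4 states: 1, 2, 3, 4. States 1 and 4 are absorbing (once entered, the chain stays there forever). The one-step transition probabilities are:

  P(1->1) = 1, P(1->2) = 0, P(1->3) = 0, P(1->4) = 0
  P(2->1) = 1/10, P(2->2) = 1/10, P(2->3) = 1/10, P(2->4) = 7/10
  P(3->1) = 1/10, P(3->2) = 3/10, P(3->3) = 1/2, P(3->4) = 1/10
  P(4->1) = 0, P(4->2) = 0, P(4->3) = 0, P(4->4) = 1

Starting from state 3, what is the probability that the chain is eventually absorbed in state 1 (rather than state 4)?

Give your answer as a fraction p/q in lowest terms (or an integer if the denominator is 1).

Let a_i = P(absorbed in 1 | start in state i).
Boundary conditions: a_1 = 1, a_4 = 0.
For each transient state i, a_i = sum_j P(i->j) * a_j:
  a_2 = 1/10*a_1 + 1/10*a_2 + 1/10*a_3 + 7/10*a_4
  a_3 = 1/10*a_1 + 3/10*a_2 + 1/2*a_3 + 1/10*a_4

Substituting a_1 = 1 and a_4 = 0, rearrange to (I - Q) a = r where r[i] = P(i -> 1):
  [9/10, -1/10] . (a_2, a_3) = 1/10
  [-3/10, 1/2] . (a_2, a_3) = 1/10

Solving yields:
  a_2 = 1/7
  a_3 = 2/7

Starting state is 3, so the absorption probability is a_3 = 2/7.

Answer: 2/7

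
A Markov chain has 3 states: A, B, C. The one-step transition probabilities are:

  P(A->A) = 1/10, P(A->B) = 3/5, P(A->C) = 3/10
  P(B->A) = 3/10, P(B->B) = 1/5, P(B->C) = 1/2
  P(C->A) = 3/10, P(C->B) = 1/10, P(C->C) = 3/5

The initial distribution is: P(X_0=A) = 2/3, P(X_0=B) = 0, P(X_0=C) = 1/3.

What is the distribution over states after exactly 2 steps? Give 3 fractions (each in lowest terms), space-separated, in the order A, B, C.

Propagating the distribution step by step (d_{t+1} = d_t * P):
d_0 = (A=2/3, B=0, C=1/3)
  d_1[A] = 2/3*1/10 + 0*3/10 + 1/3*3/10 = 1/6
  d_1[B] = 2/3*3/5 + 0*1/5 + 1/3*1/10 = 13/30
  d_1[C] = 2/3*3/10 + 0*1/2 + 1/3*3/5 = 2/5
d_1 = (A=1/6, B=13/30, C=2/5)
  d_2[A] = 1/6*1/10 + 13/30*3/10 + 2/5*3/10 = 4/15
  d_2[B] = 1/6*3/5 + 13/30*1/5 + 2/5*1/10 = 17/75
  d_2[C] = 1/6*3/10 + 13/30*1/2 + 2/5*3/5 = 38/75
d_2 = (A=4/15, B=17/75, C=38/75)

Answer: 4/15 17/75 38/75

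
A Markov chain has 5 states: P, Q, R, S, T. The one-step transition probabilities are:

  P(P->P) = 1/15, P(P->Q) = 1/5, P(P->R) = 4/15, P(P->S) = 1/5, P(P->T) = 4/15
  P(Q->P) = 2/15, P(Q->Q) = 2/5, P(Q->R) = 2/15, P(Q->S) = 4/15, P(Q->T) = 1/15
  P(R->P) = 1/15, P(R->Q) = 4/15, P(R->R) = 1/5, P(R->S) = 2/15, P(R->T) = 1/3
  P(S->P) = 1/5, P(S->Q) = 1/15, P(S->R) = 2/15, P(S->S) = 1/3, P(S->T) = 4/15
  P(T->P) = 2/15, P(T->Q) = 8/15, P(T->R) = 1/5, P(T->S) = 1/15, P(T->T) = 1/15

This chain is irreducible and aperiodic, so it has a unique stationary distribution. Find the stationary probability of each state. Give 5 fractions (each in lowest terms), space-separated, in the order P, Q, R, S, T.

The stationary distribution satisfies pi = pi * P, i.e.:
  pi_P = 1/15*pi_P + 2/15*pi_Q + 1/15*pi_R + 1/5*pi_S + 2/15*pi_T
  pi_Q = 1/5*pi_P + 2/5*pi_Q + 4/15*pi_R + 1/15*pi_S + 8/15*pi_T
  pi_R = 4/15*pi_P + 2/15*pi_Q + 1/5*pi_R + 2/15*pi_S + 1/5*pi_T
  pi_S = 1/5*pi_P + 4/15*pi_Q + 2/15*pi_R + 1/3*pi_S + 1/15*pi_T
  pi_T = 4/15*pi_P + 1/15*pi_Q + 1/3*pi_R + 4/15*pi_S + 1/15*pi_T
with normalization: pi_P + pi_Q + pi_R + pi_S + pi_T = 1.

Using the first 4 balance equations plus normalization, the linear system A*pi = b is:
  [-14/15, 2/15, 1/15, 1/5, 2/15] . pi = 0
  [1/5, -3/5, 4/15, 1/15, 8/15] . pi = 0
  [4/15, 2/15, -4/5, 2/15, 1/5] . pi = 0
  [1/5, 4/15, 2/15, -2/3, 1/15] . pi = 0
  [1, 1, 1, 1, 1] . pi = 1

Solving yields:
  pi_P = 72/565
  pi_Q = 4989/16385
  pi_R = 2851/16385
  pi_S = 3489/16385
  pi_T = 2968/16385

Verification (pi * P):
  72/565*1/15 + 4989/16385*2/15 + 2851/16385*1/15 + 3489/16385*1/5 + 2968/16385*2/15 = 72/565 = pi_P  (ok)
  72/565*1/5 + 4989/16385*2/5 + 2851/16385*4/15 + 3489/16385*1/15 + 2968/16385*8/15 = 4989/16385 = pi_Q  (ok)
  72/565*4/15 + 4989/16385*2/15 + 2851/16385*1/5 + 3489/16385*2/15 + 2968/16385*1/5 = 2851/16385 = pi_R  (ok)
  72/565*1/5 + 4989/16385*4/15 + 2851/16385*2/15 + 3489/16385*1/3 + 2968/16385*1/15 = 3489/16385 = pi_S  (ok)
  72/565*4/15 + 4989/16385*1/15 + 2851/16385*1/3 + 3489/16385*4/15 + 2968/16385*1/15 = 2968/16385 = pi_T  (ok)

Answer: 72/565 4989/16385 2851/16385 3489/16385 2968/16385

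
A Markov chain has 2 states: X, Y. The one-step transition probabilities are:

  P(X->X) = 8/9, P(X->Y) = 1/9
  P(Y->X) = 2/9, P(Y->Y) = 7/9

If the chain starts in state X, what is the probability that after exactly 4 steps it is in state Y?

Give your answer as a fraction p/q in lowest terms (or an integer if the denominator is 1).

Answer: 65/243

Derivation:
Computing P^4 by repeated multiplication:
P^1 =
  X: [8/9, 1/9]
  Y: [2/9, 7/9]
P^2 =
  X: [22/27, 5/27]
  Y: [10/27, 17/27]
P^3 =
  X: [62/81, 19/81]
  Y: [38/81, 43/81]
P^4 =
  X: [178/243, 65/243]
  Y: [130/243, 113/243]

(P^4)[X -> Y] = 65/243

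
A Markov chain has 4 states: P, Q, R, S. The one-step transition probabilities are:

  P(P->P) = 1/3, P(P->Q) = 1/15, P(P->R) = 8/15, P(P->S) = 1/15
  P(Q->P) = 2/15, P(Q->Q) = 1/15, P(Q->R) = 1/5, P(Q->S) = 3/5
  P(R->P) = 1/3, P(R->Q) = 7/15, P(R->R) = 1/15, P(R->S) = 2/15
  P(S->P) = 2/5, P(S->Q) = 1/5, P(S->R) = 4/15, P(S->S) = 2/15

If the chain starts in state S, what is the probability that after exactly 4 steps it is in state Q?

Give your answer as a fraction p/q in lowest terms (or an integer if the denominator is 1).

Computing P^4 by repeated multiplication:
P^1 =
  P: [1/3, 1/15, 8/15, 1/15]
  Q: [2/15, 1/15, 1/5, 3/5]
  R: [1/3, 7/15, 1/15, 2/15]
  S: [2/5, 1/5, 4/15, 2/15]
P^2 =
  P: [73/225, 13/45, 11/45, 32/225]
  Q: [9/25, 17/75, 58/225, 7/45]
  R: [56/225, 1/9, 14/45, 74/225]
  S: [68/225, 43/225, 23/75, 1/5]
P^3 =
  P: [962/3375, 619/3375, 962/3375, 832/3375]
  Q: [1007/3375, 643/3375, 37/125, 242/1125]
  R: [1124/3375, 793/3375, 889/3375, 569/3375]
  S: [347/1125, 27/125, 922/3375, 683/3375]
P^4 =
  P: [634/2025, 10811/50625, 13843/50625, 10121/50625]
  Q: [5224/16875, 3607/16875, 13888/50625, 10244/50625]
  R: [3013/10125, 9847/50625, 14536/50625, 11177/50625]
  S: [15371/50625, 10273/50625, 4723/16875, 3604/16875]

(P^4)[S -> Q] = 10273/50625

Answer: 10273/50625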